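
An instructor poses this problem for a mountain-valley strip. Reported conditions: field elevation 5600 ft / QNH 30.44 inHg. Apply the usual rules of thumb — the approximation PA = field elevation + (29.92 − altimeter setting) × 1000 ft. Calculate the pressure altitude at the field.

Pressure correction = (29.92 − 30.44) × 1000 = -520 ft.
Pressure altitude = 5600 + (-520) = 5080 ft.

5080 ft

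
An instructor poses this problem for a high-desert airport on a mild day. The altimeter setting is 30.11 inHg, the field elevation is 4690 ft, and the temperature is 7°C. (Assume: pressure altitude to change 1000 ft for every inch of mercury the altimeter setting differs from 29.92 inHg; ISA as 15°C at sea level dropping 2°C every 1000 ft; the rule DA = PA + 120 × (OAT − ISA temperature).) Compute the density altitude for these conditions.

4620 ft

Pressure altitude = 4690 + (29.92 − 30.11) × 1000 = 4690 + (-190) = 4500 ft.
ISA temperature at 4500 ft = 15 − 2 × (4500/1000) = 6°C.
ISA deviation = 7 − 6 = +1°C.
Density altitude = 4500 + 120 × (1) = 4620 ft.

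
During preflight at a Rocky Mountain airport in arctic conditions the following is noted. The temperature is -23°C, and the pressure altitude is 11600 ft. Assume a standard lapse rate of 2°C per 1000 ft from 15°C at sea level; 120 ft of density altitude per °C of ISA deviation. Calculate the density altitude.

ISA temperature at 11600 ft = 15 − 2 × (11600/1000) = -8.2°C.
ISA deviation = -23 − (-8.2) = -14.8°C.
Density altitude = 11600 + 120 × (-14.8) = 11600 + (-1776) = 9824 ft.

9824 ft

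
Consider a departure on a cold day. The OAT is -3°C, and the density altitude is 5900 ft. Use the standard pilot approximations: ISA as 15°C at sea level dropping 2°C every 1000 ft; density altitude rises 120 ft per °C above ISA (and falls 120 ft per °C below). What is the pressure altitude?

6500 ft

DA = PA + 120 × (OAT − (15 − 2·PA/1000)) = PA + 120·OAT − 1800 + 0.24·PA = 1.24·PA + 120·OAT − 1800.
So 1.24·PA = 5900 − 120 × (-3) + 1800 = 8060.
PA = 8060 / 1.24 = 6500 ft.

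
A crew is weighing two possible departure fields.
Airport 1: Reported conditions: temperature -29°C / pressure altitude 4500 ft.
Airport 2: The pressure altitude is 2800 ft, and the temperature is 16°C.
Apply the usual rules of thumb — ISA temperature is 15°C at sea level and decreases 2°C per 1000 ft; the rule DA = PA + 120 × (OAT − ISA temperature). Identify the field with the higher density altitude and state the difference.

Airport 2 by 3292 ft

Airport 1: ISA temp = 6°C, deviation -35°C, DA = 4500 + 120 × (-35) = 300 ft.
Airport 2: ISA temp = 9.4°C, deviation +6.6°C, DA = 2800 + 120 × 6.6 = 3592 ft.
Airport 2 is higher by 3592 − 300 = 3292 ft.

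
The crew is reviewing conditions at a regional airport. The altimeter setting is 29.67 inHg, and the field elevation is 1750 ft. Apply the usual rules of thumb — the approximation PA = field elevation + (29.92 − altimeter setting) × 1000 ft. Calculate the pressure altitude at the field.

2000 ft

Pressure correction = (29.92 − 29.67) × 1000 = +250 ft.
Pressure altitude = 1750 + (+250) = 2000 ft.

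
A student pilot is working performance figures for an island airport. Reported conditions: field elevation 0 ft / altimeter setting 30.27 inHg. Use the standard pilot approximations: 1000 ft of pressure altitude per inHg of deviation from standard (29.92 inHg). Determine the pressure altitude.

-350 ft

Pressure correction = (29.92 − 30.27) × 1000 = -350 ft.
Pressure altitude = 0 + (-350) = -350 ft.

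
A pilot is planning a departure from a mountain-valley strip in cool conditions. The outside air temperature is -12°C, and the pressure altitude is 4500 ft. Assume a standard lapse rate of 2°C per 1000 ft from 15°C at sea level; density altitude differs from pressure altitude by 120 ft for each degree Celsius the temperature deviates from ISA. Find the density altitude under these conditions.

2340 ft

ISA temperature at 4500 ft = 15 − 2 × (4500/1000) = 6°C.
ISA deviation = -12 − 6 = -18°C.
Density altitude = 4500 + 120 × (-18) = 4500 + (-2160) = 2340 ft.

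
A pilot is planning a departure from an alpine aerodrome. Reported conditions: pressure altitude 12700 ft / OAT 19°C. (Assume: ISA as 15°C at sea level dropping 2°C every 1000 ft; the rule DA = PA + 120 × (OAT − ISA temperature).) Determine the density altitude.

ISA temperature at 12700 ft = 15 − 2 × (12700/1000) = -10.4°C.
ISA deviation = 19 − (-10.4) = +29.4°C.
Density altitude = 12700 + 120 × (29.4) = 12700 + (+3528) = 16228 ft.

16228 ft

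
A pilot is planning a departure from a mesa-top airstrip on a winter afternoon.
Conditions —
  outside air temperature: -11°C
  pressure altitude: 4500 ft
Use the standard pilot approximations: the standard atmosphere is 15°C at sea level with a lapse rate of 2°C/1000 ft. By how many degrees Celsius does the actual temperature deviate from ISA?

ISA temperature at 4500 ft = 15 − 2 × (4500/1000) = 6°C.
Deviation = OAT − ISA = -11 − 6 = -17°C.

ISA-17°C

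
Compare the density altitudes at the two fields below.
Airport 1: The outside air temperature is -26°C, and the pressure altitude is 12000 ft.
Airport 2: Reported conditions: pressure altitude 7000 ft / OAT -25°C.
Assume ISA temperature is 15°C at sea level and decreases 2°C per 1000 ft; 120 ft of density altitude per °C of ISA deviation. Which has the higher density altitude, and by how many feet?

Airport 1: ISA temp = -9°C, deviation -17°C, DA = 12000 + 120 × (-17) = 9960 ft.
Airport 2: ISA temp = 1°C, deviation -26°C, DA = 7000 + 120 × (-26) = 3880 ft.
Airport 1 is higher by 9960 − 3880 = 6080 ft.

Airport 1 by 6080 ft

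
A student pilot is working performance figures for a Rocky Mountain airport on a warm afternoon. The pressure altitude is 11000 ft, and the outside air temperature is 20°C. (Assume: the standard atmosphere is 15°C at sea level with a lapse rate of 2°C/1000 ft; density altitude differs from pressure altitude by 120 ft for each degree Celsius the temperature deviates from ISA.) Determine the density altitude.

ISA temperature at 11000 ft = 15 − 2 × (11000/1000) = -7°C.
ISA deviation = 20 − (-7) = +27°C.
Density altitude = 11000 + 120 × (27) = 11000 + (+3240) = 14240 ft.

14240 ft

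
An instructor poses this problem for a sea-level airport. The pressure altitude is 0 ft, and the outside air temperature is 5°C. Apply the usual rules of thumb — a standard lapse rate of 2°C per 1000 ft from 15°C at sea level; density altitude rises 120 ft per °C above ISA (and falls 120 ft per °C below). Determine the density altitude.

-1200 ft

ISA temperature at 0 ft = 15 − 2 × (0/1000) = 15°C.
ISA deviation = 5 − 15 = -10°C.
Density altitude = 0 + 120 × (-10) = 0 + (-1200) = -1200 ft.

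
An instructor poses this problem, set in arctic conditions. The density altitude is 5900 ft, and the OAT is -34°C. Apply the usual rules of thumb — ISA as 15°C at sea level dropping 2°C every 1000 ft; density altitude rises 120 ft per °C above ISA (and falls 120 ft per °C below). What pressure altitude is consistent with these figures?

DA = PA + 120 × (OAT − (15 − 2·PA/1000)) = PA + 120·OAT − 1800 + 0.24·PA = 1.24·PA + 120·OAT − 1800.
So 1.24·PA = 5900 − 120 × (-34) + 1800 = 11780.
PA = 11780 / 1.24 = 9500 ft.

9500 ft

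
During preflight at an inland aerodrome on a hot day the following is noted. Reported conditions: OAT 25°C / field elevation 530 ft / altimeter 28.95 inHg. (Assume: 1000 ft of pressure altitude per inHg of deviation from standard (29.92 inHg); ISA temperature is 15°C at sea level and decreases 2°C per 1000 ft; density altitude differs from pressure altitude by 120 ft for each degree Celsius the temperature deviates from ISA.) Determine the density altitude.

Pressure altitude = 530 + (29.92 − 28.95) × 1000 = 530 + (+970) = 1500 ft.
ISA temperature at 1500 ft = 15 − 2 × (1500/1000) = 12°C.
ISA deviation = 25 − 12 = +13°C.
Density altitude = 1500 + 120 × (13) = 3060 ft.

3060 ft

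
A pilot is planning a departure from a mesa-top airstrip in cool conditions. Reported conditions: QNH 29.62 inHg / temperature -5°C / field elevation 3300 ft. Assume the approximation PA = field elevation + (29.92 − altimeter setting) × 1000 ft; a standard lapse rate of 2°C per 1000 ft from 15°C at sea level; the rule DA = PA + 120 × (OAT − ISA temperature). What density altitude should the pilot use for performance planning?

2064 ft

Pressure altitude = 3300 + (29.92 − 29.62) × 1000 = 3300 + (+300) = 3600 ft.
ISA temperature at 3600 ft = 15 − 2 × (3600/1000) = 7.8°C.
ISA deviation = -5 − 7.8 = -12.8°C.
Density altitude = 3600 + 120 × (-12.8) = 2064 ft.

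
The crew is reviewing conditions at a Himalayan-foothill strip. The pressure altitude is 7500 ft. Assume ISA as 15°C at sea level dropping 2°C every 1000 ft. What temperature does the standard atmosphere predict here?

ISA temperature = 15 − 2 × (7500/1000) = 15 − 15 = 0°C.

0°C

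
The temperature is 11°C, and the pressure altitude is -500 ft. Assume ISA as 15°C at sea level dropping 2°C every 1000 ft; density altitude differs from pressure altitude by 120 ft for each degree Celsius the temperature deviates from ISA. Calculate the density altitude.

-1100 ft

ISA temperature at -500 ft = 15 − 2 × (-500/1000) = 16°C.
ISA deviation = 11 − 16 = -5°C.
Density altitude = -500 + 120 × (-5) = -500 + (-600) = -1100 ft.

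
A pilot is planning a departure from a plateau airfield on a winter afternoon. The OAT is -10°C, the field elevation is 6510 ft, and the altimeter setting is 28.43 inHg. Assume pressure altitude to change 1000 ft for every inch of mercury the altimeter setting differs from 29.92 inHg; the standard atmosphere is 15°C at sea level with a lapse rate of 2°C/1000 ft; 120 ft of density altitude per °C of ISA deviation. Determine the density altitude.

Pressure altitude = 6510 + (29.92 − 28.43) × 1000 = 6510 + (+1490) = 8000 ft.
ISA temperature at 8000 ft = 15 − 2 × (8000/1000) = -1°C.
ISA deviation = -10 − (-1) = -9°C.
Density altitude = 8000 + 120 × (-9) = 6920 ft.

6920 ft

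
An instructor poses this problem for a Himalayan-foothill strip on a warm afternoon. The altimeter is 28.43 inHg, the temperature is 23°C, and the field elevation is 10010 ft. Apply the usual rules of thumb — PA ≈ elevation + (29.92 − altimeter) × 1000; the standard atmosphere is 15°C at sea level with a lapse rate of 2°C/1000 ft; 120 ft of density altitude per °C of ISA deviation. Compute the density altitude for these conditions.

Pressure altitude = 10010 + (29.92 − 28.43) × 1000 = 10010 + (+1490) = 11500 ft.
ISA temperature at 11500 ft = 15 − 2 × (11500/1000) = -8°C.
ISA deviation = 23 − (-8) = +31°C.
Density altitude = 11500 + 120 × (31) = 15220 ft.

15220 ft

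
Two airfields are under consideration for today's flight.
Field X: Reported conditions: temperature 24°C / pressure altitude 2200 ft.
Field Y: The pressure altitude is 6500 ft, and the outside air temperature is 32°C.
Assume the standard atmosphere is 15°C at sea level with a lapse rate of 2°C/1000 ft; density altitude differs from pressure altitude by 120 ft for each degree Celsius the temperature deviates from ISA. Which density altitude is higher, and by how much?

Field X: ISA temp = 10.6°C, deviation +13.4°C, DA = 2200 + 120 × 13.4 = 3808 ft.
Field Y: ISA temp = 2°C, deviation +30°C, DA = 6500 + 120 × 30 = 10100 ft.
Field Y is higher by 10100 − 3808 = 6292 ft.

Field Y by 6292 ft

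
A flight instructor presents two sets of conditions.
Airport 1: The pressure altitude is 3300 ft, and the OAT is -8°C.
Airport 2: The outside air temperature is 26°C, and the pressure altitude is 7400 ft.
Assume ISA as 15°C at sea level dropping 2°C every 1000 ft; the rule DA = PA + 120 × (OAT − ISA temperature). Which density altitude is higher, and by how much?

Airport 2 by 9164 ft

Airport 1: ISA temp = 8.4°C, deviation -16.4°C, DA = 3300 + 120 × (-16.4) = 1332 ft.
Airport 2: ISA temp = 0.2°C, deviation +25.8°C, DA = 7400 + 120 × 25.8 = 10496 ft.
Airport 2 is higher by 10496 − 1332 = 9164 ft.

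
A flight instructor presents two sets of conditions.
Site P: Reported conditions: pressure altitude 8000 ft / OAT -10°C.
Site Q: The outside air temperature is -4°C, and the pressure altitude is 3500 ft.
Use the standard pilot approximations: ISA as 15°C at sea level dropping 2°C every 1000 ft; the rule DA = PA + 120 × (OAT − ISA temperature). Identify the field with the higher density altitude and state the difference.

Site P: ISA temp = -1°C, deviation -9°C, DA = 8000 + 120 × (-9) = 6920 ft.
Site Q: ISA temp = 8°C, deviation -12°C, DA = 3500 + 120 × (-12) = 2060 ft.
Site P is higher by 6920 − 2060 = 4860 ft.

Site P by 4860 ft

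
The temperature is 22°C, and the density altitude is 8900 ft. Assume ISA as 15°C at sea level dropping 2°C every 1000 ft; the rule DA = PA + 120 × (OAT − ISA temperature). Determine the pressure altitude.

DA = PA + 120 × (OAT − (15 − 2·PA/1000)) = PA + 120·OAT − 1800 + 0.24·PA = 1.24·PA + 120·OAT − 1800.
So 1.24·PA = 8900 − 120 × 22 + 1800 = 8060.
PA = 8060 / 1.24 = 6500 ft.

6500 ft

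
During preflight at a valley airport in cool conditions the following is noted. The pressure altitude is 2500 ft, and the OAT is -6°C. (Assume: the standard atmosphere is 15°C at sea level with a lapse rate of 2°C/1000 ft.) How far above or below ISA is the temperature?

ISA temperature at 2500 ft = 15 − 2 × (2500/1000) = 10°C.
Deviation = OAT − ISA = -6 − 10 = -16°C.

ISA-16°C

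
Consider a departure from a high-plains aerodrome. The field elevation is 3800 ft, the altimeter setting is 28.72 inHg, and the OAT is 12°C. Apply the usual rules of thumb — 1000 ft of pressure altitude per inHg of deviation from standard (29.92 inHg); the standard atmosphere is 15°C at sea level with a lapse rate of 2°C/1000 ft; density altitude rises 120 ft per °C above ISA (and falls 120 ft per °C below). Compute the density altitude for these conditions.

5840 ft

Pressure altitude = 3800 + (29.92 − 28.72) × 1000 = 3800 + (+1200) = 5000 ft.
ISA temperature at 5000 ft = 15 − 2 × (5000/1000) = 5°C.
ISA deviation = 12 − 5 = +7°C.
Density altitude = 5000 + 120 × (7) = 5840 ft.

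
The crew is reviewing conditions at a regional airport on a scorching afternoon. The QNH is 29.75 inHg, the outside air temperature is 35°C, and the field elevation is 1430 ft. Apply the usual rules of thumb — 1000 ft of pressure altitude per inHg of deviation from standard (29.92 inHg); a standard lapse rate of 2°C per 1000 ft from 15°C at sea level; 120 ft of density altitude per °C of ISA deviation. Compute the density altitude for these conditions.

4384 ft

Pressure altitude = 1430 + (29.92 − 29.75) × 1000 = 1430 + (+170) = 1600 ft.
ISA temperature at 1600 ft = 15 − 2 × (1600/1000) = 11.8°C.
ISA deviation = 35 − 11.8 = +23.2°C.
Density altitude = 1600 + 120 × (23.2) = 4384 ft.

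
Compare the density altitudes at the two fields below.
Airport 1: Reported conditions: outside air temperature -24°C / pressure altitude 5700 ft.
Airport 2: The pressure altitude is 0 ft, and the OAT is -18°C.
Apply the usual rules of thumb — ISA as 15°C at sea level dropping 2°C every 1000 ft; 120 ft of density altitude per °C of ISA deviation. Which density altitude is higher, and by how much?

Airport 1 by 6348 ft

Airport 1: ISA temp = 3.6°C, deviation -27.6°C, DA = 5700 + 120 × (-27.6) = 2388 ft.
Airport 2: ISA temp = 15°C, deviation -33°C, DA = 0 + 120 × (-33) = -3960 ft.
Airport 1 is higher by 2388 − (-3960) = 6348 ft.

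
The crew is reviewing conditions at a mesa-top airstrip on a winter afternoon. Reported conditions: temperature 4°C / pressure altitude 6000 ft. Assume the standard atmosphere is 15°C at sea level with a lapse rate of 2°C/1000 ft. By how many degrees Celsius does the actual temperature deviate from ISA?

ISA+1°C

ISA temperature at 6000 ft = 15 − 2 × (6000/1000) = 3°C.
Deviation = OAT − ISA = 4 − 3 = +1°C.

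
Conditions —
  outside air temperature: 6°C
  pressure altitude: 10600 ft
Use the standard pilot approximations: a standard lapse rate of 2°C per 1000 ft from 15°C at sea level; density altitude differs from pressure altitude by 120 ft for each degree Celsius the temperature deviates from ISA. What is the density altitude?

12064 ft

ISA temperature at 10600 ft = 15 − 2 × (10600/1000) = -6.2°C.
ISA deviation = 6 − (-6.2) = +12.2°C.
Density altitude = 10600 + 120 × (12.2) = 10600 + (+1464) = 12064 ft.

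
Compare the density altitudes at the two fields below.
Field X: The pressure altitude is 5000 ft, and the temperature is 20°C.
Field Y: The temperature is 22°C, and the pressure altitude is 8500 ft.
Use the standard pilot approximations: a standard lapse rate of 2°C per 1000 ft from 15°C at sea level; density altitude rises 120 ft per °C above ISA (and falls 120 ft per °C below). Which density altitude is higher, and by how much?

Field X: ISA temp = 5°C, deviation +15°C, DA = 5000 + 120 × 15 = 6800 ft.
Field Y: ISA temp = -2°C, deviation +24°C, DA = 8500 + 120 × 24 = 11380 ft.
Field Y is higher by 11380 − 6800 = 4580 ft.

Field Y by 4580 ft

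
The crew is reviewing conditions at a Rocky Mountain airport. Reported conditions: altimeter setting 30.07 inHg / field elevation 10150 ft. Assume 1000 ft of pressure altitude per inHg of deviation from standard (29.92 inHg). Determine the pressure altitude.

Pressure correction = (29.92 − 30.07) × 1000 = -150 ft.
Pressure altitude = 10150 + (-150) = 10000 ft.

10000 ft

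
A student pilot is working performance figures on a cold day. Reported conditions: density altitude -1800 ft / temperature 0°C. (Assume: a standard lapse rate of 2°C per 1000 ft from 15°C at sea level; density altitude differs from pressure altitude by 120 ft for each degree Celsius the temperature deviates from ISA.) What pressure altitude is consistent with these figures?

0 ft

DA = PA + 120 × (OAT − (15 − 2·PA/1000)) = PA + 120·OAT − 1800 + 0.24·PA = 1.24·PA + 120·OAT − 1800.
So 1.24·PA = -1800 − 120 × 0 + 1800 = 0.
PA = 0 / 1.24 = 0 ft.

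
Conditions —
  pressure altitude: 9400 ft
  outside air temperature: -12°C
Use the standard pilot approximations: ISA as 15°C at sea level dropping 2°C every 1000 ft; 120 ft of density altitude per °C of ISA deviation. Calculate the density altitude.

8416 ft

ISA temperature at 9400 ft = 15 − 2 × (9400/1000) = -3.8°C.
ISA deviation = -12 − (-3.8) = -8.2°C.
Density altitude = 9400 + 120 × (-8.2) = 9400 + (-984) = 8416 ft.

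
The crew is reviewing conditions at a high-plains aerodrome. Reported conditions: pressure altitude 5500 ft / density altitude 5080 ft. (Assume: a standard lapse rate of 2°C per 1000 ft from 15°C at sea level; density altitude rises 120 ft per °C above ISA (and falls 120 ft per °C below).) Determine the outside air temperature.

0.5°C

Density altitude − pressure altitude = 5080 − 5500 = -420 ft.
At 120 ft/°C that is an ISA deviation of -420/120 = -3.5°C.
ISA temperature at 5500 ft = 15 − 2 × (5500/1000) = 4°C.
OAT = ISA + deviation = 4 + (-3.5) = 0.5°C.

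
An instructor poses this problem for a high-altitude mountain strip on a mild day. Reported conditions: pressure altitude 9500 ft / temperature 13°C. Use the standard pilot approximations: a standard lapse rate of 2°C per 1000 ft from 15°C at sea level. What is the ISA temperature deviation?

ISA+17°C

ISA temperature at 9500 ft = 15 − 2 × (9500/1000) = -4°C.
Deviation = OAT − ISA = 13 − (-4) = +17°C.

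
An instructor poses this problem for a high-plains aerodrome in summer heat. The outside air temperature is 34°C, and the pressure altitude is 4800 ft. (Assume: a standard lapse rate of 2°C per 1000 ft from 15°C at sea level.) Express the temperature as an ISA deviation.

ISA+28.6°C

ISA temperature at 4800 ft = 15 − 2 × (4800/1000) = 5.4°C.
Deviation = OAT − ISA = 34 − 5.4 = +28.6°C.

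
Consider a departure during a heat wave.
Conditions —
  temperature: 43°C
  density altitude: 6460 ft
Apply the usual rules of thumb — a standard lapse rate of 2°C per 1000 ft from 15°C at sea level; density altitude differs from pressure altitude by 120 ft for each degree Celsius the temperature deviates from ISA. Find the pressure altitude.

2500 ft

DA = PA + 120 × (OAT − (15 − 2·PA/1000)) = PA + 120·OAT − 1800 + 0.24·PA = 1.24·PA + 120·OAT − 1800.
So 1.24·PA = 6460 − 120 × 43 + 1800 = 3100.
PA = 3100 / 1.24 = 2500 ft.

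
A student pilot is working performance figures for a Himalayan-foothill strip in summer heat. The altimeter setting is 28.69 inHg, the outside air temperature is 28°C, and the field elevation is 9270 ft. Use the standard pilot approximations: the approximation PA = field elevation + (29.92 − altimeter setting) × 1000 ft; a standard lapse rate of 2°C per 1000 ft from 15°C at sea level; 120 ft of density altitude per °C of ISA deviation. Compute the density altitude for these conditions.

Pressure altitude = 9270 + (29.92 − 28.69) × 1000 = 9270 + (+1230) = 10500 ft.
ISA temperature at 10500 ft = 15 − 2 × (10500/1000) = -6°C.
ISA deviation = 28 − (-6) = +34°C.
Density altitude = 10500 + 120 × (34) = 14580 ft.

14580 ft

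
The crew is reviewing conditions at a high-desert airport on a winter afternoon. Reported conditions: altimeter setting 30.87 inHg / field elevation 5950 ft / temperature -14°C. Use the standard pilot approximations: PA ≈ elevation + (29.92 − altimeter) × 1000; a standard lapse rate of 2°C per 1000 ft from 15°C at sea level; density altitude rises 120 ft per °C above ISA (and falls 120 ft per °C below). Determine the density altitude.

Pressure altitude = 5950 + (29.92 − 30.87) × 1000 = 5950 + (-950) = 5000 ft.
ISA temperature at 5000 ft = 15 − 2 × (5000/1000) = 5°C.
ISA deviation = -14 − 5 = -19°C.
Density altitude = 5000 + 120 × (-19) = 2720 ft.

2720 ft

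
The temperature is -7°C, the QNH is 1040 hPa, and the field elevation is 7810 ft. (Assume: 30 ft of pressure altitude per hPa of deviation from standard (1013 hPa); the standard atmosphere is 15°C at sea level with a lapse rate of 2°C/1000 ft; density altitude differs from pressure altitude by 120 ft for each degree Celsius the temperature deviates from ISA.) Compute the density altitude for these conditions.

6040 ft

Pressure altitude = 7810 + (1013 − 1040) × 30 = 7810 + (-810) = 7000 ft.
ISA temperature at 7000 ft = 15 − 2 × (7000/1000) = 1°C.
ISA deviation = -7 − 1 = -8°C.
Density altitude = 7000 + 120 × (-8) = 6040 ft.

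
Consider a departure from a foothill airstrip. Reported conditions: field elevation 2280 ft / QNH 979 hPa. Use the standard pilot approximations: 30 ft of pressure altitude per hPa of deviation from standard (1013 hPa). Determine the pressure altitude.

Pressure correction = (1013 − 979) × 30 = +1020 ft.
Pressure altitude = 2280 + (+1020) = 3300 ft.

3300 ft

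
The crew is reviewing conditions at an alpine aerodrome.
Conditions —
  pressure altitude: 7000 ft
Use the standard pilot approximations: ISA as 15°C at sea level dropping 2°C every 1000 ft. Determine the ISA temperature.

ISA temperature = 15 − 2 × (7000/1000) = 15 − 14 = 1°C.

1°C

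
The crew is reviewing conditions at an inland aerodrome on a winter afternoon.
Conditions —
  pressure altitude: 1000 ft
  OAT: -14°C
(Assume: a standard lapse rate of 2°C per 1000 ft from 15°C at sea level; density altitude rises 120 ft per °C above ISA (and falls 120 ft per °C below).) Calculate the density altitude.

ISA temperature at 1000 ft = 15 − 2 × (1000/1000) = 13°C.
ISA deviation = -14 − 13 = -27°C.
Density altitude = 1000 + 120 × (-27) = 1000 + (-3240) = -2240 ft.

-2240 ft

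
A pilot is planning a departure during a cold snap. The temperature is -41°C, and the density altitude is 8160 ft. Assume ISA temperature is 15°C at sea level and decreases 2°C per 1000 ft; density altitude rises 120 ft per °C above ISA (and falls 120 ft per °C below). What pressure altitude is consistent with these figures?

12000 ft

DA = PA + 120 × (OAT − (15 − 2·PA/1000)) = PA + 120·OAT − 1800 + 0.24·PA = 1.24·PA + 120·OAT − 1800.
So 1.24·PA = 8160 − 120 × (-41) + 1800 = 14880.
PA = 14880 / 1.24 = 12000 ft.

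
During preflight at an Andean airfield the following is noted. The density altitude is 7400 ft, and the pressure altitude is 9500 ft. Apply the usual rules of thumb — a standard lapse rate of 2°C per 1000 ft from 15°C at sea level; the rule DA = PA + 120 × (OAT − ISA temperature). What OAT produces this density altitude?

Density altitude − pressure altitude = 7400 − 9500 = -2100 ft.
At 120 ft/°C that is an ISA deviation of -2100/120 = -17.5°C.
ISA temperature at 9500 ft = 15 − 2 × (9500/1000) = -4°C.
OAT = ISA + deviation = -4 + (-17.5) = -21.5°C.

-21.5°C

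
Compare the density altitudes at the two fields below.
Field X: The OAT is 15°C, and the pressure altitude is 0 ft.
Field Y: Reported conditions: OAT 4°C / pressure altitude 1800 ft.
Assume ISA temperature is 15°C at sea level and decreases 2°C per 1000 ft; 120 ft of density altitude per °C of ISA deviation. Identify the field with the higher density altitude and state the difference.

Field Y by 912 ft

Field X: ISA temp = 15°C, deviation 0°C, DA = 0 + 120 × 0 = 0 ft.
Field Y: ISA temp = 11.4°C, deviation -7.4°C, DA = 1800 + 120 × (-7.4) = 912 ft.
Field Y is higher by 912 − 0 = 912 ft.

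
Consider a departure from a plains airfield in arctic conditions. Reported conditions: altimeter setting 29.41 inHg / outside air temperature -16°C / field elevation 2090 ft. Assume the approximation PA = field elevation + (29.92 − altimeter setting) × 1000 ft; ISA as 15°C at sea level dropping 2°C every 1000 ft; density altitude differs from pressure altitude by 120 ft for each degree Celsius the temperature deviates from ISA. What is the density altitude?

-496 ft

Pressure altitude = 2090 + (29.92 − 29.41) × 1000 = 2090 + (+510) = 2600 ft.
ISA temperature at 2600 ft = 15 − 2 × (2600/1000) = 9.8°C.
ISA deviation = -16 − 9.8 = -25.8°C.
Density altitude = 2600 + 120 × (-25.8) = -496 ft.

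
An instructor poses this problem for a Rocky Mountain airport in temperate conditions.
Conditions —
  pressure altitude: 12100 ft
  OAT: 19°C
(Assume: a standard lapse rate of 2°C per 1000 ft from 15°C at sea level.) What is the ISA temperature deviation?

ISA+28.2°C

ISA temperature at 12100 ft = 15 − 2 × (12100/1000) = -9.2°C.
Deviation = OAT − ISA = 19 − (-9.2) = +28.2°C.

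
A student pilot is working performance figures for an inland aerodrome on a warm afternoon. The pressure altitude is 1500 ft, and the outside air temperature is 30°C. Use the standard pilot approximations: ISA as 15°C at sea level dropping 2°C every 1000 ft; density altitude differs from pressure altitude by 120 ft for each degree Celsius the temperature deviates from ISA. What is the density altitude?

ISA temperature at 1500 ft = 15 − 2 × (1500/1000) = 12°C.
ISA deviation = 30 − 12 = +18°C.
Density altitude = 1500 + 120 × (18) = 1500 + (+2160) = 3660 ft.

3660 ft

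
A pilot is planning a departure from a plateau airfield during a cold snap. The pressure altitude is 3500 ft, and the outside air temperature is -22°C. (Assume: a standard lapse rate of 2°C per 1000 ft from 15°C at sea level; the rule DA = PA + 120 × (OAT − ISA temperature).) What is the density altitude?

-100 ft

ISA temperature at 3500 ft = 15 − 2 × (3500/1000) = 8°C.
ISA deviation = -22 − 8 = -30°C.
Density altitude = 3500 + 120 × (-30) = 3500 + (-3600) = -100 ft.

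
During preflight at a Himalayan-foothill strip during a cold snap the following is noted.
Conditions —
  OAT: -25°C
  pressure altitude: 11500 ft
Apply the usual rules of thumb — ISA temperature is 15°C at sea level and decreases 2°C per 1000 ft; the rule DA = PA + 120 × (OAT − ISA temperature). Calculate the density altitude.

ISA temperature at 11500 ft = 15 − 2 × (11500/1000) = -8°C.
ISA deviation = -25 − (-8) = -17°C.
Density altitude = 11500 + 120 × (-17) = 11500 + (-2040) = 9460 ft.

9460 ft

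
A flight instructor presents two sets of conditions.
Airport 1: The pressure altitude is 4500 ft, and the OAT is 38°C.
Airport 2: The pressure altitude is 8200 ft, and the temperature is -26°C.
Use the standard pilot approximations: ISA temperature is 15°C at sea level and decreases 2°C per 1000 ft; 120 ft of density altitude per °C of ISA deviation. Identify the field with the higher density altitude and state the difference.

Airport 1 by 3092 ft

Airport 1: ISA temp = 6°C, deviation +32°C, DA = 4500 + 120 × 32 = 8340 ft.
Airport 2: ISA temp = -1.4°C, deviation -24.6°C, DA = 8200 + 120 × (-24.6) = 5248 ft.
Airport 1 is higher by 8340 − 5248 = 3092 ft.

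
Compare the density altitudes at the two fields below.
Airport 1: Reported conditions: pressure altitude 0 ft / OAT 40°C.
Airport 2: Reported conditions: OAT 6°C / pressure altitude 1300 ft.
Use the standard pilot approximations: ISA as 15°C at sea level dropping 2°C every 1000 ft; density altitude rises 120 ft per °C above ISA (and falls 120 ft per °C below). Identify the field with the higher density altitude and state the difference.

Airport 1: ISA temp = 15°C, deviation +25°C, DA = 0 + 120 × 25 = 3000 ft.
Airport 2: ISA temp = 12.4°C, deviation -6.4°C, DA = 1300 + 120 × (-6.4) = 532 ft.
Airport 1 is higher by 3000 − 532 = 2468 ft.

Airport 1 by 2468 ft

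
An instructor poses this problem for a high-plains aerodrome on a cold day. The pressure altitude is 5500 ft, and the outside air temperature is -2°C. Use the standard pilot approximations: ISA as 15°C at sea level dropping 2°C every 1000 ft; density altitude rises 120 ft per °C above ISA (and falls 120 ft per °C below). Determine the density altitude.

4780 ft

ISA temperature at 5500 ft = 15 − 2 × (5500/1000) = 4°C.
ISA deviation = -2 − 4 = -6°C.
Density altitude = 5500 + 120 × (-6) = 5500 + (-720) = 4780 ft.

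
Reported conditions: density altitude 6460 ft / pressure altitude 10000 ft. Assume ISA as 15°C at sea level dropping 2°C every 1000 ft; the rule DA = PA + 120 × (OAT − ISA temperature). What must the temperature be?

Density altitude − pressure altitude = 6460 − 10000 = -3540 ft.
At 120 ft/°C that is an ISA deviation of -3540/120 = -29.5°C.
ISA temperature at 10000 ft = 15 − 2 × (10000/1000) = -5°C.
OAT = ISA + deviation = -5 + (-29.5) = -34.5°C.

-34.5°C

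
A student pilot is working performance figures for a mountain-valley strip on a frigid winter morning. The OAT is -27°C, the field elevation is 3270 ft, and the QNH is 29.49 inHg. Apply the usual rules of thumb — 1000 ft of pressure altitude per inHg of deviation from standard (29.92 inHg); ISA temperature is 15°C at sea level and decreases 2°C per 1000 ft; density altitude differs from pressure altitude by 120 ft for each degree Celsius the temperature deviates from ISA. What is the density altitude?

Pressure altitude = 3270 + (29.92 − 29.49) × 1000 = 3270 + (+430) = 3700 ft.
ISA temperature at 3700 ft = 15 − 2 × (3700/1000) = 7.6°C.
ISA deviation = -27 − 7.6 = -34.6°C.
Density altitude = 3700 + 120 × (-34.6) = -452 ft.

-452 ft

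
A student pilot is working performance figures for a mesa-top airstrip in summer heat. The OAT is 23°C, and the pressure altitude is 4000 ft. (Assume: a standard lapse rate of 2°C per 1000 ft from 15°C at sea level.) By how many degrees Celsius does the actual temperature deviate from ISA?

ISA temperature at 4000 ft = 15 − 2 × (4000/1000) = 7°C.
Deviation = OAT − ISA = 23 − 7 = +16°C.

ISA+16°C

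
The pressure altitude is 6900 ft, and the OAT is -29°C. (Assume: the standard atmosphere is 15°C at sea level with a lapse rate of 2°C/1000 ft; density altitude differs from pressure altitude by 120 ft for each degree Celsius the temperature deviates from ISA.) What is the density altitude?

ISA temperature at 6900 ft = 15 − 2 × (6900/1000) = 1.2°C.
ISA deviation = -29 − 1.2 = -30.2°C.
Density altitude = 6900 + 120 × (-30.2) = 6900 + (-3624) = 3276 ft.

3276 ft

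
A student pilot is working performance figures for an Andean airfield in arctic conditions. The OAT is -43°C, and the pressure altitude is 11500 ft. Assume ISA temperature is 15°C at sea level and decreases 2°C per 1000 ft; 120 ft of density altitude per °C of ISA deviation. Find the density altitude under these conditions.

ISA temperature at 11500 ft = 15 − 2 × (11500/1000) = -8°C.
ISA deviation = -43 − (-8) = -35°C.
Density altitude = 11500 + 120 × (-35) = 11500 + (-4200) = 7300 ft.

7300 ft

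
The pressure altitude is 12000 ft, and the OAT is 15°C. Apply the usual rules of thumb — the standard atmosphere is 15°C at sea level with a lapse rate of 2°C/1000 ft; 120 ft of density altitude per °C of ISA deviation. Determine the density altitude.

14880 ft

ISA temperature at 12000 ft = 15 − 2 × (12000/1000) = -9°C.
ISA deviation = 15 − (-9) = +24°C.
Density altitude = 12000 + 120 × (24) = 12000 + (+2880) = 14880 ft.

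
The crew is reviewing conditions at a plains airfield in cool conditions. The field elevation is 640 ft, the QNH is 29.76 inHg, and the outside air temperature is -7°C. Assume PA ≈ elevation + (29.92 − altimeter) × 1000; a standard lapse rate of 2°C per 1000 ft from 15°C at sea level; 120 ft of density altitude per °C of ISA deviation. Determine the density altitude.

Pressure altitude = 640 + (29.92 − 29.76) × 1000 = 640 + (+160) = 800 ft.
ISA temperature at 800 ft = 15 − 2 × (800/1000) = 13.4°C.
ISA deviation = -7 − 13.4 = -20.4°C.
Density altitude = 800 + 120 × (-20.4) = -1648 ft.

-1648 ft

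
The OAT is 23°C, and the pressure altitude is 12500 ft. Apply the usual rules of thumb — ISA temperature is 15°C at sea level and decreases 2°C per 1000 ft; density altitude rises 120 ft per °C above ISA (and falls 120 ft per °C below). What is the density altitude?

ISA temperature at 12500 ft = 15 − 2 × (12500/1000) = -10°C.
ISA deviation = 23 − (-10) = +33°C.
Density altitude = 12500 + 120 × (33) = 12500 + (+3960) = 16460 ft.

16460 ft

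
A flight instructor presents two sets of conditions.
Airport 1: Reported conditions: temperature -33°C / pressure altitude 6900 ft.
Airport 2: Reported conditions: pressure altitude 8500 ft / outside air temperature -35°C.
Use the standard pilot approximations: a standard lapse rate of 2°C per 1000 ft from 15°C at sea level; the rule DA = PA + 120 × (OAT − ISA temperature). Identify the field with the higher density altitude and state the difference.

Airport 2 by 1744 ft

Airport 1: ISA temp = 1.2°C, deviation -34.2°C, DA = 6900 + 120 × (-34.2) = 2796 ft.
Airport 2: ISA temp = -2°C, deviation -33°C, DA = 8500 + 120 × (-33) = 4540 ft.
Airport 2 is higher by 4540 − 2796 = 1744 ft.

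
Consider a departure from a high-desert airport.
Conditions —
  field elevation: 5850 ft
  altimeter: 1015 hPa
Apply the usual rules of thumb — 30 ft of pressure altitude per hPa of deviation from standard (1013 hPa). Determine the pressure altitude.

Pressure correction = (1013 − 1015) × 30 = -60 ft.
Pressure altitude = 5850 + (-60) = 5790 ft.

5790 ft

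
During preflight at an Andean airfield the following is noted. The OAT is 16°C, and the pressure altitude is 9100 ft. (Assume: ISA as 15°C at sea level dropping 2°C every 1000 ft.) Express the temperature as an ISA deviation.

ISA+19.2°C

ISA temperature at 9100 ft = 15 − 2 × (9100/1000) = -3.2°C.
Deviation = OAT − ISA = 16 − (-3.2) = +19.2°C.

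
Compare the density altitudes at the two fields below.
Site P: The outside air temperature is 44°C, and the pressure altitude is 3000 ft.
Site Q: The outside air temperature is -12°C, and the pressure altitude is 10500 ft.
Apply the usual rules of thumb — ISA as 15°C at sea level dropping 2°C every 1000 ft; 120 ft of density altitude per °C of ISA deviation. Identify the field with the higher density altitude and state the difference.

Site P: ISA temp = 9°C, deviation +35°C, DA = 3000 + 120 × 35 = 7200 ft.
Site Q: ISA temp = -6°C, deviation -6°C, DA = 10500 + 120 × (-6) = 9780 ft.
Site Q is higher by 9780 − 7200 = 2580 ft.

Site Q by 2580 ft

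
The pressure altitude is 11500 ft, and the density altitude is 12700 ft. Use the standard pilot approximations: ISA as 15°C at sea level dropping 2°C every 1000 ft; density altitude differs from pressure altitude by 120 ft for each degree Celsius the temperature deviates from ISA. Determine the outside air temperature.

2°C

Density altitude − pressure altitude = 12700 − 11500 = +1200 ft.
At 120 ft/°C that is an ISA deviation of 1200/120 = +10°C.
ISA temperature at 11500 ft = 15 − 2 × (11500/1000) = -8°C.
OAT = ISA + deviation = -8 + (+10) = 2°C.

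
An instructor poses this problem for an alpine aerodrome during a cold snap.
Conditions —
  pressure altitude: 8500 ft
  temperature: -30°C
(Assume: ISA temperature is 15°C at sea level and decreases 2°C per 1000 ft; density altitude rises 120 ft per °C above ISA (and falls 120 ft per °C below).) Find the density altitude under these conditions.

5140 ft

ISA temperature at 8500 ft = 15 − 2 × (8500/1000) = -2°C.
ISA deviation = -30 − (-2) = -28°C.
Density altitude = 8500 + 120 × (-28) = 8500 + (-3360) = 5140 ft.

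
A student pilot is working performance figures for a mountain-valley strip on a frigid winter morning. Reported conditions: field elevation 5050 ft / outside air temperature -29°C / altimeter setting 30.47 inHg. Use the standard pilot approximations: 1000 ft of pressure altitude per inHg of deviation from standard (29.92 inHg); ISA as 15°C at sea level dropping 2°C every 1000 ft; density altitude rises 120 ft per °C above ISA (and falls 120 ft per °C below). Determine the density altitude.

300 ft

Pressure altitude = 5050 + (29.92 − 30.47) × 1000 = 5050 + (-550) = 4500 ft.
ISA temperature at 4500 ft = 15 − 2 × (4500/1000) = 6°C.
ISA deviation = -29 − 6 = -35°C.
Density altitude = 4500 + 120 × (-35) = 300 ft.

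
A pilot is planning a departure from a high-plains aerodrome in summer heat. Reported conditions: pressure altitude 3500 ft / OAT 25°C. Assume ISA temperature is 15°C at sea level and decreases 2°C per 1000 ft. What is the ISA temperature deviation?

ISA+17°C

ISA temperature at 3500 ft = 15 − 2 × (3500/1000) = 8°C.
Deviation = OAT − ISA = 25 − 8 = +17°C.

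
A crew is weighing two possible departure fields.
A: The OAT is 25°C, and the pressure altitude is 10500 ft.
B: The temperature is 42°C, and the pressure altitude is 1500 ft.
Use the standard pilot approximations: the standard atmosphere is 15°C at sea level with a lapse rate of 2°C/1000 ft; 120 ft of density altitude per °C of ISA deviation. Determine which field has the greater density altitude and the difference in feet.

A: ISA temp = -6°C, deviation +31°C, DA = 10500 + 120 × 31 = 14220 ft.
B: ISA temp = 12°C, deviation +30°C, DA = 1500 + 120 × 30 = 5100 ft.
A is higher by 14220 − 5100 = 9120 ft.

A by 9120 ft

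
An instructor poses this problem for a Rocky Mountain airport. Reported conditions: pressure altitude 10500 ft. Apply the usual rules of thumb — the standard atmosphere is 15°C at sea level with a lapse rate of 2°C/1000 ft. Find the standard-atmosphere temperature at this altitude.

ISA temperature = 15 − 2 × (10500/1000) = 15 − 21 = -6°C.

-6°C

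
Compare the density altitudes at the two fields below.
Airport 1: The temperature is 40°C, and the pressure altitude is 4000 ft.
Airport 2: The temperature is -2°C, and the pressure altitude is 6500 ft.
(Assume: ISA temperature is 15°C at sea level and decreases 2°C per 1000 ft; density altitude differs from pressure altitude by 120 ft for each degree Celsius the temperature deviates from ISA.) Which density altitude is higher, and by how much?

Airport 1: ISA temp = 7°C, deviation +33°C, DA = 4000 + 120 × 33 = 7960 ft.
Airport 2: ISA temp = 2°C, deviation -4°C, DA = 6500 + 120 × (-4) = 6020 ft.
Airport 1 is higher by 7960 − 6020 = 1940 ft.

Airport 1 by 1940 ft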